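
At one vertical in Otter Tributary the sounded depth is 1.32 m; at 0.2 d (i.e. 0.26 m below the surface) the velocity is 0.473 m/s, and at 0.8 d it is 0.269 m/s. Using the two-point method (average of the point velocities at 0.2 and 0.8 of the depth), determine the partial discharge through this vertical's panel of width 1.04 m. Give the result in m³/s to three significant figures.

0.509 m³/s

v̄ = (0.473 + 0.269) / 2 = 0.3710 m/s
q = v̄ × d × w = 0.3710 × 1.32 × 1.04 = 0.5093 m³/s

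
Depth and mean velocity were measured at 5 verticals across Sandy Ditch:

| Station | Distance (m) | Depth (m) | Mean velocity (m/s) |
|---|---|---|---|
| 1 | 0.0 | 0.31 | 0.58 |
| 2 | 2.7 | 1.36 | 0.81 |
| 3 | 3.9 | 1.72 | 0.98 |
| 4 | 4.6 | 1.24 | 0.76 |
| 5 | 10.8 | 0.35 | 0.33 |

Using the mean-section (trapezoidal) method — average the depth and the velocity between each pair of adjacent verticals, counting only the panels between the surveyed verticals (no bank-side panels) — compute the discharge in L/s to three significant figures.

Panel 1-2: Δb = 2.7 m, d̄ = (0.31+1.36)/2 = 0.835, v̄ = (0.58+0.81)/2 = 0.695 → q = 2.7×0.835×0.695 = 1.567 m³/s
Panel 2-3: Δb = 1.2 m, d̄ = (1.36+1.72)/2 = 1.54, v̄ = (0.81+0.98)/2 = 0.895 → q = 1.2×1.54×0.895 = 1.654 m³/s
Panel 3-4: Δb = 0.7 m, d̄ = (1.72+1.24)/2 = 1.48, v̄ = (0.98+0.76)/2 = 0.87 → q = 0.7×1.48×0.87 = 0.9013 m³/s
Panel 4-5: Δb = 6.2 m, d̄ = (1.24+0.35)/2 = 0.795, v̄ = (0.76+0.33)/2 = 0.545 → q = 6.2×0.795×0.545 = 2.686 m³/s
Q = Σ q = 6.808 m³/s
= 6.808 × 1000 = 6808 L/s

6810 L/s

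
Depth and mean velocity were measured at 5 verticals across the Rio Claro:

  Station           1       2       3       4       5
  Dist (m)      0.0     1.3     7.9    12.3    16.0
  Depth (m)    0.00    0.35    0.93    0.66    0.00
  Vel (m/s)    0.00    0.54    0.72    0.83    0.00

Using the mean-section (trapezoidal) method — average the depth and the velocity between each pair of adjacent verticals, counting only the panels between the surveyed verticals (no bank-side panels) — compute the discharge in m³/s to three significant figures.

Panel 1-2: Δb = 1.3 m, d̄ = (0.00+0.35)/2 = 0.175, v̄ = (0.00+0.54)/2 = 0.27 → q = 1.3×0.175×0.27 = 0.06143 m³/s
Panel 2-3: Δb = 6.6 m, d̄ = (0.35+0.93)/2 = 0.64, v̄ = (0.54+0.72)/2 = 0.63 → q = 6.6×0.64×0.63 = 2.661 m³/s
Panel 3-4: Δb = 4.4 m, d̄ = (0.93+0.66)/2 = 0.795, v̄ = (0.72+0.83)/2 = 0.775 → q = 4.4×0.795×0.775 = 2.711 m³/s
Panel 4-5: Δb = 3.7 m, d̄ = (0.66+0.00)/2 = 0.33, v̄ = (0.83+0.00)/2 = 0.415 → q = 3.7×0.33×0.415 = 0.5067 m³/s
Q = Σ q = 5.940 m³/s

5.94 m³/s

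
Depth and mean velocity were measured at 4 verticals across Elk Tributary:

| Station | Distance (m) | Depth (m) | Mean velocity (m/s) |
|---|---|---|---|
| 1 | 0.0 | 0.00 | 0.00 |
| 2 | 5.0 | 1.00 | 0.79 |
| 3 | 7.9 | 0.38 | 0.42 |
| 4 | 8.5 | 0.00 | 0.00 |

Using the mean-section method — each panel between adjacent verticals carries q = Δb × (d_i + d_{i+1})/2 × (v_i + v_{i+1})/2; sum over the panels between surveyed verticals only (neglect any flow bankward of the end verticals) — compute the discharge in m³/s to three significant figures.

2.22 m³/s

Panel 1-2: Δb = 5 m, d̄ = (0.00+1.00)/2 = 0.5, v̄ = (0.00+0.79)/2 = 0.395 → q = 5×0.5×0.395 = 0.9875 m³/s
Panel 2-3: Δb = 2.9 m, d̄ = (1.00+0.38)/2 = 0.69, v̄ = (0.79+0.42)/2 = 0.605 → q = 2.9×0.69×0.605 = 1.211 m³/s
Panel 3-4: Δb = 0.6 m, d̄ = (0.38+0.00)/2 = 0.19, v̄ = (0.42+0.00)/2 = 0.21 → q = 0.6×0.19×0.21 = 0.02394 m³/s
Q = Σ q = 2.222 m³/s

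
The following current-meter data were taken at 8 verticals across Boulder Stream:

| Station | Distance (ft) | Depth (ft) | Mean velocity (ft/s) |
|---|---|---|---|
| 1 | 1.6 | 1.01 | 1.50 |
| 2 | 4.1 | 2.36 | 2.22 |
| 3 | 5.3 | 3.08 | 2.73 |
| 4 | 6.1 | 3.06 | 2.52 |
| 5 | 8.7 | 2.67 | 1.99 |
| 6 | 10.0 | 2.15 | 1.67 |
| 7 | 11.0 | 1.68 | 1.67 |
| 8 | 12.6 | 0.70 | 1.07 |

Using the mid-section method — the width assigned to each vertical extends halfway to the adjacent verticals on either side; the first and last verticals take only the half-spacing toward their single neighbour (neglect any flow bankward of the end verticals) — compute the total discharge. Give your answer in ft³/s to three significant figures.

w_1 = (4.1 − 1.6)/2 = 1.25 ft; q_1 = 1.50 × 1.01 × 1.25 = 1.894 ft³/s
w_2 = (5.3 − 1.6)/2 = 1.85 ft; q_2 = 2.22 × 2.36 × 1.85 = 9.693 ft³/s
w_3 = (6.1 − 4.1)/2 = 1 ft; q_3 = 2.73 × 3.08 × 1 = 8.408 ft³/s
w_4 = (8.7 − 5.3)/2 = 1.7 ft; q_4 = 2.52 × 3.06 × 1.7 = 13.11 ft³/s
w_5 = (10.0 − 6.1)/2 = 1.95 ft; q_5 = 1.99 × 2.67 × 1.95 = 10.36 ft³/s
w_6 = (11.0 − 8.7)/2 = 1.15 ft; q_6 = 1.67 × 2.15 × 1.15 = 4.129 ft³/s
w_7 = (12.6 − 10.0)/2 = 1.3 ft; q_7 = 1.67 × 1.68 × 1.3 = 3.647 ft³/s
w_8 = (12.6 − 11.0)/2 = 0.8 ft; q_8 = 1.07 × 0.70 × 0.8 = 0.5992 ft³/s
Q = Σ qᵢ = 51.84 ft³/s

51.8 ft³/s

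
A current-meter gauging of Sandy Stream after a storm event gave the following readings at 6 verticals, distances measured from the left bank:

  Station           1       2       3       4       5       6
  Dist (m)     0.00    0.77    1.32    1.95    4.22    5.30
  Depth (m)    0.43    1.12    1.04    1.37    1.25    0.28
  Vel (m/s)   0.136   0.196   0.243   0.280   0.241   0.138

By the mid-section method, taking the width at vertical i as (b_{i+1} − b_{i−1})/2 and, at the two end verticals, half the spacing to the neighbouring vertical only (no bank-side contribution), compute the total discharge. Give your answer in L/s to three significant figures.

w_1 = (0.77 − 0.00)/2 = 0.385 m; q_1 = 0.136 × 0.43 × 0.385 = 0.02251 m³/s
w_2 = (1.32 − 0.00)/2 = 0.66 m; q_2 = 0.196 × 1.12 × 0.66 = 0.1449 m³/s
w_3 = (1.95 − 0.77)/2 = 0.59 m; q_3 = 0.243 × 1.04 × 0.59 = 0.1491 m³/s
w_4 = (4.22 − 1.32)/2 = 1.45 m; q_4 = 0.280 × 1.37 × 1.45 = 0.5562 m³/s
w_5 = (5.30 − 1.95)/2 = 1.675 m; q_5 = 0.241 × 1.25 × 1.675 = 0.5046 m³/s
w_6 = (5.30 − 4.22)/2 = 0.54 m; q_6 = 0.138 × 0.28 × 0.54 = 0.02087 m³/s
Q = Σ qᵢ = 1.398 m³/s
= 1.398 × 1000 = 1398 L/s

1400 L/s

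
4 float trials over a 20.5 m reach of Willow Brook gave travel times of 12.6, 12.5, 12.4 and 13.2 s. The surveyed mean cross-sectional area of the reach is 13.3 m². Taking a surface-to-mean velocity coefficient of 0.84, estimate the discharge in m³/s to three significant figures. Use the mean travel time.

18.1 m³/s

t̄ = (12.6 + 12.5 + 12.4 + 13.2) / 4 = 12.675 s
v_surface = L / t̄ = 20.5 / 12.675 = 1.617 m/s
v_mean = 0.84 × 1.617 = 1.359 m/s
Q = A × v_mean = 13.3 × 1.359 = 18.07 m³/s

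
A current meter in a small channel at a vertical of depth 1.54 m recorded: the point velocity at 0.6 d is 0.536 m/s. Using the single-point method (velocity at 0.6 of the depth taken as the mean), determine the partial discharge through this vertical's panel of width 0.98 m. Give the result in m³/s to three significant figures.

0.809 m³/s

v̄ = v₀.₆ = 0.536 m/s
q = v̄ × d × w = 0.5360 × 1.54 × 0.98 = 0.8089 m³/s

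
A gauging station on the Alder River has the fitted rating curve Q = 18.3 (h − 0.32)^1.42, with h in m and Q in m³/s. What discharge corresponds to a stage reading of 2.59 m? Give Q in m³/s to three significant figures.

58.6 m³/s

Q = 18.3 × (2.59 − 0.32)^1.42 = 18.3 × 2.27^1.42 = 58.61 m³/s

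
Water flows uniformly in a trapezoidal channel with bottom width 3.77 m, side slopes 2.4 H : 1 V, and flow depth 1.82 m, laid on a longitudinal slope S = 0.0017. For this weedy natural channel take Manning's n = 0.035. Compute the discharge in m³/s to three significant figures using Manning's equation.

18.8 m³/s

A = (b + z·y)·y = (3.77 + 2.4×1.82)×1.82 = 14.81 m²
P = b + 2y√(1+z²) = 3.77 + 2×1.82×√(1+2.4²) = 13.23 m
R = A/P = 14.81/13.23 = 1.119 m
Q = (1/n)·A·R^(2/3)·S^(1/2) = (1/0.035) × 14.81 × 1.119^(2/3) × 0.0017^(1/2) = 18.81 m³/s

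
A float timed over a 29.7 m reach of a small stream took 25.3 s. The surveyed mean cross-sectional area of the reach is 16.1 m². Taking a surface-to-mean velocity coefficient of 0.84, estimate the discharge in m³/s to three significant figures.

v_surface = L / t̄ = 29.7 / 25.3 = 1.174 m/s
v_mean = 0.84 × 1.174 = 0.9861 m/s
Q = A × v_mean = 16.1 × 0.9861 = 15.88 m³/s

15.9 m³/s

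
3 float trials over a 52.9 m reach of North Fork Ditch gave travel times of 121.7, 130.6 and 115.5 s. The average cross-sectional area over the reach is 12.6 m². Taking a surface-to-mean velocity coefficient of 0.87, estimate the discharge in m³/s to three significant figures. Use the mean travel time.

4.73 m³/s

t̄ = (121.7 + 130.6 + 115.5) / 3 = 122.6 s
v_surface = L / t̄ = 52.9 / 122.6 = 0.4315 m/s
v_mean = 0.87 × 0.4315 = 0.3754 m/s
Q = A × v_mean = 12.6 × 0.3754 = 4.730 m³/s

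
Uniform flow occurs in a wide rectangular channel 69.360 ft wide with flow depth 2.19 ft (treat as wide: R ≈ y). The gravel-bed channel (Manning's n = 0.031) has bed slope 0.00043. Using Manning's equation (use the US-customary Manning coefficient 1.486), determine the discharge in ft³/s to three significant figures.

A = b·y = 69.360 × 2.19 = 151.9 ft²
Wide channel: R ≈ y = 2.19 ft
Q = (1.486/n)·A·R^(2/3)·S^(1/2) = (1.486/0.031) × 151.9 × 2.190^(2/3) × 0.00043^(1/2) = 254.6 ft³/s

255 ft³/s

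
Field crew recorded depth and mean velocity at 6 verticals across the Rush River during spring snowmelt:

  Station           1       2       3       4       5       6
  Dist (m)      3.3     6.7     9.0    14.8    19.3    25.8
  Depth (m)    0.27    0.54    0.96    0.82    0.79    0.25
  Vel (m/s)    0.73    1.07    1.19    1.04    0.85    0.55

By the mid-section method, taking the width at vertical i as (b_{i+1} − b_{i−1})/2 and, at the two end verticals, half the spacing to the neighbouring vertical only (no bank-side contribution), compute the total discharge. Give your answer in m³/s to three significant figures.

15.1 m³/s

w_1 = (6.7 − 3.3)/2 = 1.7 m; q_1 = 0.73 × 0.27 × 1.7 = 0.3351 m³/s
w_2 = (9.0 − 3.3)/2 = 2.85 m; q_2 = 1.07 × 0.54 × 2.85 = 1.647 m³/s
w_3 = (14.8 − 6.7)/2 = 4.05 m; q_3 = 1.19 × 0.96 × 4.05 = 4.627 m³/s
w_4 = (19.3 − 9.0)/2 = 5.15 m; q_4 = 1.04 × 0.82 × 5.15 = 4.392 m³/s
w_5 = (25.8 − 14.8)/2 = 5.5 m; q_5 = 0.85 × 0.79 × 5.5 = 3.693 m³/s
w_6 = (25.8 − 19.3)/2 = 3.25 m; q_6 = 0.55 × 0.25 × 3.25 = 0.4469 m³/s
Q = Σ qᵢ = 15.14 m³/s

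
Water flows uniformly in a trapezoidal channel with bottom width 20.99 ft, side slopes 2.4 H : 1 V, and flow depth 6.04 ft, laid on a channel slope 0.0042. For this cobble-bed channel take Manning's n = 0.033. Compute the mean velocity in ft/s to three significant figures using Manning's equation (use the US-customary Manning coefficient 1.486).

A = (b + z·y)·y = (20.99 + 2.4×6.04)×6.04 = 214.3 ft²
P = b + 2y√(1+z²) = 20.99 + 2×6.04×√(1+2.4²) = 52.40 ft
R = A/P = 214.3/52.40 = 4.091 ft
Q = (1.486/n)·A·R^(2/3)·S^(1/2) = (1.486/0.033) × 214.3 × 4.091^(2/3) × 0.0042^(1/2) = 1600 ft³/s
V = Q/A = 1600/214.3 = 7.464 ft/s

7.46 ft/s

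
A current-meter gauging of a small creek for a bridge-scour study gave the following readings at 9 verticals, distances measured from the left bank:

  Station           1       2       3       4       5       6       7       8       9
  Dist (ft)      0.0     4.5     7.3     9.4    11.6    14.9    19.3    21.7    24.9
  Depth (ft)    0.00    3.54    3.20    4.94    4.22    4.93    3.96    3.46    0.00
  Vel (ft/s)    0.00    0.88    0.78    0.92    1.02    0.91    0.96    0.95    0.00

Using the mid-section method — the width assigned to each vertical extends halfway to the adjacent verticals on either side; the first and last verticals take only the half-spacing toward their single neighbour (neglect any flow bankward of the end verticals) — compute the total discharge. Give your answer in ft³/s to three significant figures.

w_2 = (7.3 − 0.0)/2 = 3.65 ft; q_2 = 0.88 × 3.54 × 3.65 = 11.37 ft³/s
w_3 = (9.4 − 4.5)/2 = 2.45 ft; q_3 = 0.78 × 3.20 × 2.45 = 6.115 ft³/s
w_4 = (11.6 − 7.3)/2 = 2.15 ft; q_4 = 0.92 × 4.94 × 2.15 = 9.771 ft³/s
w_5 = (14.9 − 9.4)/2 = 2.75 ft; q_5 = 1.02 × 4.22 × 2.75 = 11.84 ft³/s
w_6 = (19.3 − 11.6)/2 = 3.85 ft; q_6 = 0.91 × 4.93 × 3.85 = 17.27 ft³/s
w_7 = (21.7 − 14.9)/2 = 3.4 ft; q_7 = 0.96 × 3.96 × 3.4 = 12.93 ft³/s
w_8 = (24.9 − 19.3)/2 = 2.8 ft; q_8 = 0.95 × 3.46 × 2.8 = 9.204 ft³/s
Stations 1, 9 contribute zero (depth or velocity is 0).
Q = Σ qᵢ = 78.50 ft³/s

78.5 ft³/s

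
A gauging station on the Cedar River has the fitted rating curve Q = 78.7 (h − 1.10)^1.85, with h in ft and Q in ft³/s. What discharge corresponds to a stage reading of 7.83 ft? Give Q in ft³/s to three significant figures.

Q = 78.7 × (7.83 − 1.10)^1.85 = 78.7 × 6.73^1.85 = 2678 ft³/s

2680 ft³/s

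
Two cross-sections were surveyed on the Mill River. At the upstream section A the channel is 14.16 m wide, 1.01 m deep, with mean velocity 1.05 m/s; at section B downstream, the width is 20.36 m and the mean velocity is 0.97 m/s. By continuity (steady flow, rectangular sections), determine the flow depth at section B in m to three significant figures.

0.760 m

Q = A₁V₁ = (14.16×1.01) × 1.05 = 15.02 m³/s
d₂ = Q/(b₂ V₂) = 15.02/(20.36×0.97) = 0.7604 m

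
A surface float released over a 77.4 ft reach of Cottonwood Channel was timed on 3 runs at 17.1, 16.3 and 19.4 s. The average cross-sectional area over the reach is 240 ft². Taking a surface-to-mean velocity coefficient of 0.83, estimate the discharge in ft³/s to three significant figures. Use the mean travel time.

t̄ = (17.1 + 16.3 + 19.4) / 3 = 17.6 s
v_surface = L / t̄ = 77.4 / 17.6 = 4.398 ft/s
v_mean = 0.83 × 4.398 = 3.650 ft/s
Q = A × v_mean = 240 × 3.650 = 876.0 ft³/s

876 ft³/s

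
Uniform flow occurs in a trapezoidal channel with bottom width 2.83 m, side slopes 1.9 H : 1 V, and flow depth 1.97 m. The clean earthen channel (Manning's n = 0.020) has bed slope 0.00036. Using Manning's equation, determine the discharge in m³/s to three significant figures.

A = (b + z·y)·y = (2.83 + 1.9×1.97)×1.97 = 12.95 m²
P = b + 2y√(1+z²) = 2.83 + 2×1.97×√(1+1.9²) = 11.29 m
R = A/P = 12.95/11.29 = 1.147 m
Q = (1/n)·A·R^(2/3)·S^(1/2) = (1/0.020) × 12.95 × 1.147^(2/3) × 0.00036^(1/2) = 13.46 m³/s

13.5 m³/s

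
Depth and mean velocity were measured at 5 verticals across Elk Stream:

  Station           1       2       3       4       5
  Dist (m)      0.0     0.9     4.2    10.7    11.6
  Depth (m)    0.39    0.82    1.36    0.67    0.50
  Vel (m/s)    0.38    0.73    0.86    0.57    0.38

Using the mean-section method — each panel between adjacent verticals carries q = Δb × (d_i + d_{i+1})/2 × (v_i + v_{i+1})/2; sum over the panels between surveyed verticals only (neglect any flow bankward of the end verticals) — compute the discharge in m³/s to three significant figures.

8.13 m³/s

Panel 1-2: Δb = 0.9 m, d̄ = (0.39+0.82)/2 = 0.605, v̄ = (0.38+0.73)/2 = 0.555 → q = 0.9×0.605×0.555 = 0.3022 m³/s
Panel 2-3: Δb = 3.3 m, d̄ = (0.82+1.36)/2 = 1.09, v̄ = (0.73+0.86)/2 = 0.795 → q = 3.3×1.09×0.795 = 2.860 m³/s
Panel 3-4: Δb = 6.5 m, d̄ = (1.36+0.67)/2 = 1.015, v̄ = (0.86+0.57)/2 = 0.715 → q = 6.5×1.015×0.715 = 4.717 m³/s
Panel 4-5: Δb = 0.9 m, d̄ = (0.67+0.50)/2 = 0.585, v̄ = (0.57+0.38)/2 = 0.475 → q = 0.9×0.585×0.475 = 0.2501 m³/s
Q = Σ q = 8.129 m³/s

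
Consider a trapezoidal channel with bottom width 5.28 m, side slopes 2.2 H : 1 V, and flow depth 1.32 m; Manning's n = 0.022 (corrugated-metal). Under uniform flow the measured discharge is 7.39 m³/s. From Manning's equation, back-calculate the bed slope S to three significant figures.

A = (b + z·y)·y = (5.28 + 2.2×1.32)×1.32 = 10.80 m²
P = b + 2y√(1+z²) = 5.28 + 2×1.32×√(1+2.2²) = 11.66 m
R = A/P = 10.80/11.66 = 0.9265 m
S = (Q·n / (1·A·R^(2/3)))² = (7.39×0.022 / (1×10.80×0.9504))² = 0.0002508

0.000251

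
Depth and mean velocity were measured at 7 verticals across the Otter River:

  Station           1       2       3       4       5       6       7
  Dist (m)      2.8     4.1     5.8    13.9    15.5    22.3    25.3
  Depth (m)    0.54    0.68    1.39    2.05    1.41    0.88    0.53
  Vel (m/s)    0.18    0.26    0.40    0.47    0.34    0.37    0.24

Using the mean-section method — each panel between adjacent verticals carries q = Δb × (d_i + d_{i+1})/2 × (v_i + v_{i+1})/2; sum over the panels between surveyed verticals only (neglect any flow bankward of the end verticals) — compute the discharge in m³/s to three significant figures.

11.3 m³/s

Panel 1-2: Δb = 1.3 m, d̄ = (0.54+0.68)/2 = 0.61, v̄ = (0.18+0.26)/2 = 0.22 → q = 1.3×0.61×0.22 = 0.1745 m³/s
Panel 2-3: Δb = 1.7 m, d̄ = (0.68+1.39)/2 = 1.035, v̄ = (0.26+0.40)/2 = 0.33 → q = 1.7×1.035×0.33 = 0.5806 m³/s
Panel 3-4: Δb = 8.1 m, d̄ = (1.39+2.05)/2 = 1.72, v̄ = (0.40+0.47)/2 = 0.435 → q = 8.1×1.72×0.435 = 6.060 m³/s
Panel 4-5: Δb = 1.6 m, d̄ = (2.05+1.41)/2 = 1.73, v̄ = (0.47+0.34)/2 = 0.405 → q = 1.6×1.73×0.405 = 1.121 m³/s
Panel 5-6: Δb = 6.8 m, d̄ = (1.41+0.88)/2 = 1.145, v̄ = (0.34+0.37)/2 = 0.355 → q = 6.8×1.145×0.355 = 2.764 m³/s
Panel 6-7: Δb = 3 m, d̄ = (0.88+0.53)/2 = 0.705, v̄ = (0.37+0.24)/2 = 0.305 → q = 3×0.705×0.305 = 0.6451 m³/s
Q = Σ q = 11.35 m³/s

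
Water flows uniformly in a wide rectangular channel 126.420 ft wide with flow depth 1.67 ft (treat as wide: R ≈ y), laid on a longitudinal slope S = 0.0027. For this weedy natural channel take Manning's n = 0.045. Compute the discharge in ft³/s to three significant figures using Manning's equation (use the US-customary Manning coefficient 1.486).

A = b·y = 126.420 × 1.67 = 211.1 ft²
Wide channel: R ≈ y = 1.67 ft
Q = (1.486/n)·A·R^(2/3)·S^(1/2) = (1.486/0.045) × 211.1 × 1.670^(2/3) × 0.0027^(1/2) = 509.9 ft³/s

510 ft³/s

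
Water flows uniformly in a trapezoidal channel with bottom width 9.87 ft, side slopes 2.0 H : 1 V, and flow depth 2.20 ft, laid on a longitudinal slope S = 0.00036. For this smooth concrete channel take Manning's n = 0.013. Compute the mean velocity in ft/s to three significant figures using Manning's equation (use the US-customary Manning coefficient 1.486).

A = (b + z·y)·y = (9.87 + 2.0×2.20)×2.20 = 31.39 ft²
P = b + 2y√(1+z²) = 9.87 + 2×2.20×√(1+2.0²) = 19.71 ft
R = A/P = 31.39/19.71 = 1.593 ft
Q = (1.486/n)·A·R^(2/3)·S^(1/2) = (1.486/0.013) × 31.39 × 1.593^(2/3) × 0.00036^(1/2) = 92.87 ft³/s
V = Q/A = 92.87/31.39 = 2.958 ft/s

2.96 ft/s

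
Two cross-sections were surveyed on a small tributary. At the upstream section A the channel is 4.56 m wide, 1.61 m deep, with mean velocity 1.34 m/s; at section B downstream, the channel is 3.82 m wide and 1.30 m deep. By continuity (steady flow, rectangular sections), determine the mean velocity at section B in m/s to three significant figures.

Q = A₁V₁ = (4.56×1.61) × 1.34 = 9.838 m³/s
A₂ = 3.82 × 1.30 = 4.966 m²
V₂ = Q/A₂ = 9.838/4.966 = 1.981 m/s

1.98 m/s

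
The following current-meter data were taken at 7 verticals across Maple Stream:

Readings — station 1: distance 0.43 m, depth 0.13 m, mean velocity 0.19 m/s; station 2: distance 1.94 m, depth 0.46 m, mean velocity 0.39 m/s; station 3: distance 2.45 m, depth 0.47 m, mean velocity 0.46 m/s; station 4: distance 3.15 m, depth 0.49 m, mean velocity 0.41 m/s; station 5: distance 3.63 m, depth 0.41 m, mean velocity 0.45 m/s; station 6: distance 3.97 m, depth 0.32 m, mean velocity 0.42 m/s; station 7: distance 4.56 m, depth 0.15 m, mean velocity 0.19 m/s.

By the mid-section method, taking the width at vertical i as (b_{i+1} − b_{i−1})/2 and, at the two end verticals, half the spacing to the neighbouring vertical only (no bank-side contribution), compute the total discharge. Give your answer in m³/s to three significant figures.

w_1 = (1.94 − 0.43)/2 = 0.755 m; q_1 = 0.19 × 0.13 × 0.755 = 0.01865 m³/s
w_2 = (2.45 − 0.43)/2 = 1.01 m; q_2 = 0.39 × 0.46 × 1.01 = 0.1812 m³/s
w_3 = (3.15 − 1.94)/2 = 0.605 m; q_3 = 0.46 × 0.47 × 0.605 = 0.1308 m³/s
w_4 = (3.63 − 2.45)/2 = 0.59 m; q_4 = 0.41 × 0.49 × 0.59 = 0.1185 m³/s
w_5 = (3.97 − 3.15)/2 = 0.41 m; q_5 = 0.45 × 0.41 × 0.41 = 0.07565 m³/s
w_6 = (4.56 − 3.63)/2 = 0.465 m; q_6 = 0.42 × 0.32 × 0.465 = 0.06250 m³/s
w_7 = (4.56 − 3.97)/2 = 0.295 m; q_7 = 0.19 × 0.15 × 0.295 = 0.008408 m³/s
Q = Σ qᵢ = 0.5957 m³/s

0.596 m³/s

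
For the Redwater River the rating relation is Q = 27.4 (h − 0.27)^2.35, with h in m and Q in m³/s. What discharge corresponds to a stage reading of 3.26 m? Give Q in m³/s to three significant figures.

Q = 27.4 × (3.26 − 0.27)^2.35 = 27.4 × 2.99^2.35 = 359.4 m³/s

359 m³/s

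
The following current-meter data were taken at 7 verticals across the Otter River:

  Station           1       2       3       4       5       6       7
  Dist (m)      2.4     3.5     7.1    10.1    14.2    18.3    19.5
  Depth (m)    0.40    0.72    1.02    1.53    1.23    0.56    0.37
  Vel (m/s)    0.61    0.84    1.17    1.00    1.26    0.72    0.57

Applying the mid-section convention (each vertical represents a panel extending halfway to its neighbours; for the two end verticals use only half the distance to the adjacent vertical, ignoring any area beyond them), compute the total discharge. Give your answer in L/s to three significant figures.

18500 L/s

w_1 = (3.5 − 2.4)/2 = 0.55 m; q_1 = 0.61 × 0.40 × 0.55 = 0.1342 m³/s
w_2 = (7.1 − 2.4)/2 = 2.35 m; q_2 = 0.84 × 0.72 × 2.35 = 1.421 m³/s
w_3 = (10.1 − 3.5)/2 = 3.3 m; q_3 = 1.17 × 1.02 × 3.3 = 3.938 m³/s
w_4 = (14.2 − 7.1)/2 = 3.55 m; q_4 = 1.00 × 1.53 × 3.55 = 5.432 m³/s
w_5 = (18.3 − 10.1)/2 = 4.1 m; q_5 = 1.26 × 1.23 × 4.1 = 6.354 m³/s
w_6 = (19.5 − 14.2)/2 = 2.65 m; q_6 = 0.72 × 0.56 × 2.65 = 1.068 m³/s
w_7 = (19.5 − 18.3)/2 = 0.6 m; q_7 = 0.57 × 0.37 × 0.6 = 0.1265 m³/s
Q = Σ qᵢ = 18.47 m³/s
= 18.47 × 1000 = 18470 L/s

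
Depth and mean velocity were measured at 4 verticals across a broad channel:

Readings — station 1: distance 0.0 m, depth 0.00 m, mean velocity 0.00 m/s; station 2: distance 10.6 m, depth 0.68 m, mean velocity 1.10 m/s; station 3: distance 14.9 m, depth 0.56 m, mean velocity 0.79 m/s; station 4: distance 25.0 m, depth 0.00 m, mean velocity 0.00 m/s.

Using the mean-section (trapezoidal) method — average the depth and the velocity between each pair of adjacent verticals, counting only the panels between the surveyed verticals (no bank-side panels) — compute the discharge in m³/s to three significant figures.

Panel 1-2: Δb = 10.6 m, d̄ = (0.00+0.68)/2 = 0.34, v̄ = (0.00+1.10)/2 = 0.55 → q = 10.6×0.34×0.55 = 1.982 m³/s
Panel 2-3: Δb = 4.3 m, d̄ = (0.68+0.56)/2 = 0.62, v̄ = (1.10+0.79)/2 = 0.945 → q = 4.3×0.62×0.945 = 2.519 m³/s
Panel 3-4: Δb = 10.1 m, d̄ = (0.56+0.00)/2 = 0.28, v̄ = (0.79+0.00)/2 = 0.395 → q = 10.1×0.28×0.395 = 1.117 m³/s
Q = Σ q = 5.619 m³/s

5.62 m³/s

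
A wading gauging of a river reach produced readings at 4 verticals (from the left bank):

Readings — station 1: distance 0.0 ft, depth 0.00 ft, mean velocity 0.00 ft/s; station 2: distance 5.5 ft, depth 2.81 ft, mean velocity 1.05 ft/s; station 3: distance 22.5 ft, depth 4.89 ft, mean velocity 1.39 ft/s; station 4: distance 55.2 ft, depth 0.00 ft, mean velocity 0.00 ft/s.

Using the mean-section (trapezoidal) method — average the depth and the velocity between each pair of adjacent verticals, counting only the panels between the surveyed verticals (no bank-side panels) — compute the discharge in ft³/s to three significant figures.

139 ft³/s

Panel 1-2: Δb = 5.5 ft, d̄ = (0.00+2.81)/2 = 1.405, v̄ = (0.00+1.05)/2 = 0.525 → q = 5.5×1.405×0.525 = 4.057 ft³/s
Panel 2-3: Δb = 17 ft, d̄ = (2.81+4.89)/2 = 3.85, v̄ = (1.05+1.39)/2 = 1.22 → q = 17×3.85×1.22 = 79.85 ft³/s
Panel 3-4: Δb = 32.7 ft, d̄ = (4.89+0.00)/2 = 2.445, v̄ = (1.39+0.00)/2 = 0.695 → q = 32.7×2.445×0.695 = 55.57 ft³/s
Q = Σ q = 139.5 ft³/s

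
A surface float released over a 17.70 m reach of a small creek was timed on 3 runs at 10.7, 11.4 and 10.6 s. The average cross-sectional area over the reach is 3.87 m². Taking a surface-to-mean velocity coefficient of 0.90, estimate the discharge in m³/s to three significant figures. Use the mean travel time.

t̄ = (10.7 + 11.4 + 10.6) / 3 = 10.9 s
v_surface = L / t̄ = 17.70 / 10.9 = 1.624 m/s
v_mean = 0.90 × 1.624 = 1.461 m/s
Q = A × v_mean = 3.87 × 1.461 = 5.656 m³/s

5.66 m³/s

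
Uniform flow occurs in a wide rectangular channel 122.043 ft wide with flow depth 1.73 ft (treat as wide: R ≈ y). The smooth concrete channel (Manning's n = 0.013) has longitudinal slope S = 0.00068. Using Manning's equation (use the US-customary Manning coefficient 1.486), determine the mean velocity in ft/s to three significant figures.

4.30 ft/s

A = b·y = 122.043 × 1.73 = 211.1 ft²
Wide channel: R ≈ y = 1.73 ft
Q = (1.486/n)·A·R^(2/3)·S^(1/2) = (1.486/0.013) × 211.1 × 1.730^(2/3) × 0.00068^(1/2) = 907.0 ft³/s
V = Q/A = 907.0/211.1 = 4.296 ft/s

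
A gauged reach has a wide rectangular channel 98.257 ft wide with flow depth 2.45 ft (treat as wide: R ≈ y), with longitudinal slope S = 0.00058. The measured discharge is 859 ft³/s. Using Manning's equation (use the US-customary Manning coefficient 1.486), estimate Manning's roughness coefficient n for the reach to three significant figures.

0.0182

A = b·y = 98.257 × 2.45 = 240.7 ft²
Wide channel: R ≈ y = 2.45 ft
n = (1.486/Q)·A·R^(2/3)·S^(1/2) = (1.486/859) × 240.7 × 1.817 × 0.02408 = 0.01823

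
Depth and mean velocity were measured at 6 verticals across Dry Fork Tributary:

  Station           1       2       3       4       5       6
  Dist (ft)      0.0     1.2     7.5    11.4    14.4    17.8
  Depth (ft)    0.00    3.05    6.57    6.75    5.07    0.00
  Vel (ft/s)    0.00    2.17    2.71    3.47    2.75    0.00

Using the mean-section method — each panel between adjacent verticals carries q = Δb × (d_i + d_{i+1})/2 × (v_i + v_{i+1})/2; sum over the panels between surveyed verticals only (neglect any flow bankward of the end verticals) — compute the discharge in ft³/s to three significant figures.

Panel 1-2: Δb = 1.2 ft, d̄ = (0.00+3.05)/2 = 1.525, v̄ = (0.00+2.17)/2 = 1.085 → q = 1.2×1.525×1.085 = 1.986 ft³/s
Panel 2-3: Δb = 6.3 ft, d̄ = (3.05+6.57)/2 = 4.81, v̄ = (2.17+2.71)/2 = 2.44 → q = 6.3×4.81×2.44 = 73.94 ft³/s
Panel 3-4: Δb = 3.9 ft, d̄ = (6.57+6.75)/2 = 6.66, v̄ = (2.71+3.47)/2 = 3.09 → q = 3.9×6.66×3.09 = 80.26 ft³/s
Panel 4-5: Δb = 3 ft, d̄ = (6.75+5.07)/2 = 5.91, v̄ = (3.47+2.75)/2 = 3.11 → q = 3×5.91×3.11 = 55.14 ft³/s
Panel 5-6: Δb = 3.4 ft, d̄ = (5.07+0.00)/2 = 2.535, v̄ = (2.75+0.00)/2 = 1.375 → q = 3.4×2.535×1.375 = 11.85 ft³/s
Q = Σ q = 223.2 ft³/s

223 ft³/s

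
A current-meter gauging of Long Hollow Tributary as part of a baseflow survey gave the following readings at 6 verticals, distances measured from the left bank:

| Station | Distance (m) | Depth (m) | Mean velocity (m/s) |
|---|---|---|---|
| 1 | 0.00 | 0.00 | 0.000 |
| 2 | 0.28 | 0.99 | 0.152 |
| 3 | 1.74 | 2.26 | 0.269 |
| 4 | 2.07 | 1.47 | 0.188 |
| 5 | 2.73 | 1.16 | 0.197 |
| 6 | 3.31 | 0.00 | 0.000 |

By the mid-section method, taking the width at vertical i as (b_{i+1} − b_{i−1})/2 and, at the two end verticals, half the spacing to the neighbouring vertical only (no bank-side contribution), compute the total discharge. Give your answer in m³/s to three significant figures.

w_2 = (1.74 − 0.00)/2 = 0.87 m; q_2 = 0.152 × 0.99 × 0.87 = 0.1309 m³/s
w_3 = (2.07 − 0.28)/2 = 0.895 m; q_3 = 0.269 × 2.26 × 0.895 = 0.5441 m³/s
w_4 = (2.73 − 1.74)/2 = 0.495 m; q_4 = 0.188 × 1.47 × 0.495 = 0.1368 m³/s
w_5 = (3.31 − 2.07)/2 = 0.62 m; q_5 = 0.197 × 1.16 × 0.62 = 0.1417 m³/s
Stations 1, 6 contribute zero (depth or velocity is 0).
Q = Σ qᵢ = 0.9535 m³/s

0.954 m³/s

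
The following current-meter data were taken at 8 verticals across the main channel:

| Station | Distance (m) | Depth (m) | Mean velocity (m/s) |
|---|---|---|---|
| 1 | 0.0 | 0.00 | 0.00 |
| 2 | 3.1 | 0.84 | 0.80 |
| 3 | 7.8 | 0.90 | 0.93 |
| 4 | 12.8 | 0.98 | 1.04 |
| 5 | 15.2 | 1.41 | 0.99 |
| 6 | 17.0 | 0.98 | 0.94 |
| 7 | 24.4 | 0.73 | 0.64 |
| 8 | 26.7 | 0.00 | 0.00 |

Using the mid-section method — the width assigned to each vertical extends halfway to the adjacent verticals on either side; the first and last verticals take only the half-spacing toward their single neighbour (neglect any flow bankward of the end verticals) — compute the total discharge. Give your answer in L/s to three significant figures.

19900 L/s

w_2 = (7.8 − 0.0)/2 = 3.9 m; q_2 = 0.80 × 0.84 × 3.9 = 2.621 m³/s
w_3 = (12.8 − 3.1)/2 = 4.85 m; q_3 = 0.93 × 0.90 × 4.85 = 4.059 m³/s
w_4 = (15.2 − 7.8)/2 = 3.7 m; q_4 = 1.04 × 0.98 × 3.7 = 3.771 m³/s
w_5 = (17.0 − 12.8)/2 = 2.1 m; q_5 = 0.99 × 1.41 × 2.1 = 2.931 m³/s
w_6 = (24.4 − 15.2)/2 = 4.6 m; q_6 = 0.94 × 0.98 × 4.6 = 4.238 m³/s
w_7 = (26.7 − 17.0)/2 = 4.85 m; q_7 = 0.64 × 0.73 × 4.85 = 2.266 m³/s
Stations 1, 8 contribute zero (depth or velocity is 0).
Q = Σ qᵢ = 19.89 m³/s
= 19.89 × 1000 = 19890 L/s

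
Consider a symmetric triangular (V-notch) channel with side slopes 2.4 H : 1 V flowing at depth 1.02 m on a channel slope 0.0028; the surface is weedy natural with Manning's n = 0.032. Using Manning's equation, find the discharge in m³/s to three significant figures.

A = z·y² = 2.4×1.02² = 2.497 m²
P = 2y√(1+z²) = 2×1.02×√(1+2.4²) = 5.304 m
R = A/P = 2.497/5.304 = 0.4708 m
Q = (1/n)·A·R^(2/3)·S^(1/2) = (1/0.032) × 2.497 × 0.4708^(2/3) × 0.0028^(1/2) = 2.499 m³/s

2.50 m³/s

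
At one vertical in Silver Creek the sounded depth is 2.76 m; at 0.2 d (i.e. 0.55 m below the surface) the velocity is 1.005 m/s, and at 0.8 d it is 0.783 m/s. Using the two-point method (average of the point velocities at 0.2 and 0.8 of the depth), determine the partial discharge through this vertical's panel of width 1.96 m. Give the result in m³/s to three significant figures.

v̄ = (1.005 + 0.783) / 2 = 0.8940 m/s
q = v̄ × d × w = 0.8940 × 2.76 × 1.96 = 4.836 m³/s

4.84 m³/s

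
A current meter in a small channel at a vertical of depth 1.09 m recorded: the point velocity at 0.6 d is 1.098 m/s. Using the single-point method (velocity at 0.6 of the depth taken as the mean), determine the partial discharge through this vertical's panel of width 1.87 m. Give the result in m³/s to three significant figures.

2.24 m³/s

v̄ = v₀.₆ = 1.098 m/s
q = v̄ × d × w = 1.098 × 1.09 × 1.87 = 2.238 m³/s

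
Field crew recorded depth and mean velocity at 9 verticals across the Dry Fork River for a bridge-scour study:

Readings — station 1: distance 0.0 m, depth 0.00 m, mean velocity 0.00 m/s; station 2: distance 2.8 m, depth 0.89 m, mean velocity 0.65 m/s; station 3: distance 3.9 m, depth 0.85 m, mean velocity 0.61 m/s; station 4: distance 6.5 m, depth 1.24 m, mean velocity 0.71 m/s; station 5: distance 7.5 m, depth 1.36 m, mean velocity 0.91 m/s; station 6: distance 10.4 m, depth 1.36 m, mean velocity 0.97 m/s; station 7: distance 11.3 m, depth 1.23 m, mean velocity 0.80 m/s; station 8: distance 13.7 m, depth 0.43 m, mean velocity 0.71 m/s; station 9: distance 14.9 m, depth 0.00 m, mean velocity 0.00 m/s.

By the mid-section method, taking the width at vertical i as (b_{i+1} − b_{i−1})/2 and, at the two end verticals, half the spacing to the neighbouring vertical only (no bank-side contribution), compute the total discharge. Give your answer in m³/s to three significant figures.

w_2 = (3.9 − 0.0)/2 = 1.95 m; q_2 = 0.65 × 0.89 × 1.95 = 1.128 m³/s
w_3 = (6.5 − 2.8)/2 = 1.85 m; q_3 = 0.61 × 0.85 × 1.85 = 0.9592 m³/s
w_4 = (7.5 − 3.9)/2 = 1.8 m; q_4 = 0.71 × 1.24 × 1.8 = 1.585 m³/s
w_5 = (10.4 − 6.5)/2 = 1.95 m; q_5 = 0.91 × 1.36 × 1.95 = 2.413 m³/s
w_6 = (11.3 − 7.5)/2 = 1.9 m; q_6 = 0.97 × 1.36 × 1.9 = 2.506 m³/s
w_7 = (13.7 − 10.4)/2 = 1.65 m; q_7 = 0.80 × 1.23 × 1.65 = 1.624 m³/s
w_8 = (14.9 − 11.3)/2 = 1.8 m; q_8 = 0.71 × 0.43 × 1.8 = 0.5495 m³/s
Stations 1, 9 contribute zero (depth or velocity is 0).
Q = Σ qᵢ = 10.76 m³/s

10.8 m³/s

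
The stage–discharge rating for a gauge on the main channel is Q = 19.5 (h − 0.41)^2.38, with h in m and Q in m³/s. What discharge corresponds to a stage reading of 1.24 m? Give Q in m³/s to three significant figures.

12.5 m³/s

Q = 19.5 × (1.24 − 0.41)^2.38 = 19.5 × 0.83^2.38 = 12.52 m³/s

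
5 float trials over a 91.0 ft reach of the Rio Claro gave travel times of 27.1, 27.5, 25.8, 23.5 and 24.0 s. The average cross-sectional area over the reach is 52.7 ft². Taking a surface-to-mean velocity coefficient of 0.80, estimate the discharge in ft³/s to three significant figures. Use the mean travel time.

150 ft³/s

t̄ = (27.1 + 27.5 + 25.8 + 23.5 + 24.0) / 5 = 25.58 s
v_surface = L / t̄ = 91.0 / 25.58 = 3.557 ft/s
v_mean = 0.80 × 3.557 = 2.846 ft/s
Q = A × v_mean = 52.7 × 2.846 = 150.0 ft³/s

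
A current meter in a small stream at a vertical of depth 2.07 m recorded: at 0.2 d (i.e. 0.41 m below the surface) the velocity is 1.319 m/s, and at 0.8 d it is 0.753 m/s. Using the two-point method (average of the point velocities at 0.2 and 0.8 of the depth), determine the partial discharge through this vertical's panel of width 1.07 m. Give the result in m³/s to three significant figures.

v̄ = (1.319 + 0.753) / 2 = 1.036 m/s
q = v̄ × d × w = 1.036 × 2.07 × 1.07 = 2.295 m³/s

2.29 m³/s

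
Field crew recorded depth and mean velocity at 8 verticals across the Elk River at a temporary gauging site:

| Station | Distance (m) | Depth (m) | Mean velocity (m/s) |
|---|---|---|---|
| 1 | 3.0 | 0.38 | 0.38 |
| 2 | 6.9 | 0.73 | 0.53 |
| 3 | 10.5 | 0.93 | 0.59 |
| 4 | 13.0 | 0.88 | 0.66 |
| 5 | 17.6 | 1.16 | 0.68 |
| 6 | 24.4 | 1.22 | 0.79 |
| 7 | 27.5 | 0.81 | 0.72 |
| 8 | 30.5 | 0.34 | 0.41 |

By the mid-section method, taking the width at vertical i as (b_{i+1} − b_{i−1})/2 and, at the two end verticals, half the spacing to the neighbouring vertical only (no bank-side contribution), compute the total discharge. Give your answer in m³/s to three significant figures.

w_1 = (6.9 − 3.0)/2 = 1.95 m; q_1 = 0.38 × 0.38 × 1.95 = 0.2816 m³/s
w_2 = (10.5 − 3.0)/2 = 3.75 m; q_2 = 0.53 × 0.73 × 3.75 = 1.451 m³/s
w_3 = (13.0 − 6.9)/2 = 3.05 m; q_3 = 0.59 × 0.93 × 3.05 = 1.674 m³/s
w_4 = (17.6 − 10.5)/2 = 3.55 m; q_4 = 0.66 × 0.88 × 3.55 = 2.062 m³/s
w_5 = (24.4 − 13.0)/2 = 5.7 m; q_5 = 0.68 × 1.16 × 5.7 = 4.496 m³/s
w_6 = (27.5 − 17.6)/2 = 4.95 m; q_6 = 0.79 × 1.22 × 4.95 = 4.771 m³/s
w_7 = (30.5 − 24.4)/2 = 3.05 m; q_7 = 0.72 × 0.81 × 3.05 = 1.779 m³/s
w_8 = (30.5 − 27.5)/2 = 1.5 m; q_8 = 0.41 × 0.34 × 1.5 = 0.2091 m³/s
Q = Σ qᵢ = 16.72 m³/s

16.7 m³/s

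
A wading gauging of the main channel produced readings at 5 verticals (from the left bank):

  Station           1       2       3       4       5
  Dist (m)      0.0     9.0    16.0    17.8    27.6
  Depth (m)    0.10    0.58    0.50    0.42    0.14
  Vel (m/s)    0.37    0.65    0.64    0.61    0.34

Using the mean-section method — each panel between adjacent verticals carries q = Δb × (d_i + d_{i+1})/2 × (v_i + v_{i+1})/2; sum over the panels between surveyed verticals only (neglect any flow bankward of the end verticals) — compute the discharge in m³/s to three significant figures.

5.82 m³/s

Panel 1-2: Δb = 9 m, d̄ = (0.10+0.58)/2 = 0.34, v̄ = (0.37+0.65)/2 = 0.51 → q = 9×0.34×0.51 = 1.561 m³/s
Panel 2-3: Δb = 7 m, d̄ = (0.58+0.50)/2 = 0.54, v̄ = (0.65+0.64)/2 = 0.645 → q = 7×0.54×0.645 = 2.438 m³/s
Panel 3-4: Δb = 1.8 m, d̄ = (0.50+0.42)/2 = 0.46, v̄ = (0.64+0.61)/2 = 0.625 → q = 1.8×0.46×0.625 = 0.5175 m³/s
Panel 4-5: Δb = 9.8 m, d̄ = (0.42+0.14)/2 = 0.28, v̄ = (0.61+0.34)/2 = 0.475 → q = 9.8×0.28×0.475 = 1.303 m³/s
Q = Σ q = 5.820 m³/s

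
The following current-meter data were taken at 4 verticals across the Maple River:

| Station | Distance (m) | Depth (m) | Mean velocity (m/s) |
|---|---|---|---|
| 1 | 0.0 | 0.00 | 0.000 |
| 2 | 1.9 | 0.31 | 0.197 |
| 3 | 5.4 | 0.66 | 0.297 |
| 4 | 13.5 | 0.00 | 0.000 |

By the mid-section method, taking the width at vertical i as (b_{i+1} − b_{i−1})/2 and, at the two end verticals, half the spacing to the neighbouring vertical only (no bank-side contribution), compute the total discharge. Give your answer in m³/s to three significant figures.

w_2 = (5.4 − 0.0)/2 = 2.7 m; q_2 = 0.197 × 0.31 × 2.7 = 0.1649 m³/s
w_3 = (13.5 − 1.9)/2 = 5.8 m; q_3 = 0.297 × 0.66 × 5.8 = 1.137 m³/s
Stations 1, 4 contribute zero (depth or velocity is 0).
Q = Σ qᵢ = 1.302 m³/s

1.30 m³/s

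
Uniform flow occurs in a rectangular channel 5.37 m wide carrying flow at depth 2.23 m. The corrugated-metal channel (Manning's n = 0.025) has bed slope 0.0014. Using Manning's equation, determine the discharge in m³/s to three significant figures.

20.4 m³/s

A = b·y = 5.37 × 2.23 = 11.98 m²
P = b + 2y = 5.37 + 2×2.23 = 9.830 m
R = A/P = 11.98/9.830 = 1.218 m
Q = (1/n)·A·R^(2/3)·S^(1/2) = (1/0.025) × 11.98 × 1.218^(2/3) × 0.0014^(1/2) = 20.44 m³/s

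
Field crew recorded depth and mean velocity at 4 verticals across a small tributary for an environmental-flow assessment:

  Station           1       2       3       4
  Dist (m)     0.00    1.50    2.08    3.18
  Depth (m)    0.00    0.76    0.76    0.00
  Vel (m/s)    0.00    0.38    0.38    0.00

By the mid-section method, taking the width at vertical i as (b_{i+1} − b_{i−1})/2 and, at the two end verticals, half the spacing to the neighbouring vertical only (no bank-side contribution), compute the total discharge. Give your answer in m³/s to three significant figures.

w_2 = (2.08 − 0.00)/2 = 1.04 m; q_2 = 0.38 × 0.76 × 1.04 = 0.3004 m³/s
w_3 = (3.18 − 1.50)/2 = 0.84 m; q_3 = 0.38 × 0.76 × 0.84 = 0.2426 m³/s
Stations 1, 4 contribute zero (depth or velocity is 0).
Q = Σ qᵢ = 0.5429 m³/s

0.543 m³/s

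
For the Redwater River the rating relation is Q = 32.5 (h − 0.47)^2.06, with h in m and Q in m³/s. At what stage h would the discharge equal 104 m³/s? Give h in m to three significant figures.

h − h₀ = (Q/C)^(1/b) = (104/32.5)^(1/2.06) = 1.759 m
h = 0.47 + 1.759 = 2.229 m

2.23 m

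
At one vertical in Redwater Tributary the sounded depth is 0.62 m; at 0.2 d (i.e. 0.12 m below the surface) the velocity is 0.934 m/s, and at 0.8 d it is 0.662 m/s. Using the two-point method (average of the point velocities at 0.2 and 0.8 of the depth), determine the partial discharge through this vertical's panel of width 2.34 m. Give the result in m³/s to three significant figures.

1.16 m³/s

v̄ = (0.934 + 0.662) / 2 = 0.7980 m/s
q = v̄ × d × w = 0.7980 × 0.62 × 2.34 = 1.158 m³/s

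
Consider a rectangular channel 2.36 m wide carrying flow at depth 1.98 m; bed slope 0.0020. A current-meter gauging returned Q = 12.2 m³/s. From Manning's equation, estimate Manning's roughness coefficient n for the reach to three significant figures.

0.0140

A = b·y = 2.36 × 1.98 = 4.673 m²
P = b + 2y = 2.36 + 2×1.98 = 6.320 m
R = A/P = 4.673/6.320 = 0.7394 m
n = (1/Q)·A·R^(2/3)·S^(1/2) = (1/12.2) × 4.673 × 0.8177 × 0.04472 = 0.01401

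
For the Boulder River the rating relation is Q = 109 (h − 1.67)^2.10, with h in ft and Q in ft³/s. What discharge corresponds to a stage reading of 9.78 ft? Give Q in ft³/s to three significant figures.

Q = 109 × (9.78 − 1.67)^2.10 = 109 × 8.11^2.10 = 8838 ft³/s

8840 ft³/s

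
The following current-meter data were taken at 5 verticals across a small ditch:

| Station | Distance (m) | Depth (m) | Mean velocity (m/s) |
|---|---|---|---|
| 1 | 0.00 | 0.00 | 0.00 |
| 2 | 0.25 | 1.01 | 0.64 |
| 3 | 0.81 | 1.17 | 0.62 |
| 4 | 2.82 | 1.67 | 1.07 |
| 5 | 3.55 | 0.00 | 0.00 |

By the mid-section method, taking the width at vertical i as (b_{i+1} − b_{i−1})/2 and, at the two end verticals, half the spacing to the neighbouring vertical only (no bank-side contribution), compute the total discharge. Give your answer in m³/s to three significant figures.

w_2 = (0.81 − 0.00)/2 = 0.405 m; q_2 = 0.64 × 1.01 × 0.405 = 0.2618 m³/s
w_3 = (2.82 − 0.25)/2 = 1.285 m; q_3 = 0.62 × 1.17 × 1.285 = 0.9321 m³/s
w_4 = (3.55 − 0.81)/2 = 1.37 m; q_4 = 1.07 × 1.67 × 1.37 = 2.448 m³/s
Stations 1, 5 contribute zero (depth or velocity is 0).
Q = Σ qᵢ = 3.642 m³/s

3.64 m³/s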